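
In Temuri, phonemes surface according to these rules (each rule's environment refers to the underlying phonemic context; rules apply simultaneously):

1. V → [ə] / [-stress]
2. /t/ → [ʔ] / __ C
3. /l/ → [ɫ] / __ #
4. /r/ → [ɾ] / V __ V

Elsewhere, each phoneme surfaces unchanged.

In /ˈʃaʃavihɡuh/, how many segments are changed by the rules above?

Segments that undergo a rule: /a/ → [ə] (rule 1); /i/ → [ə] (rule 1); /u/ → [ə] (rule 1).
All other segments surface unchanged.

3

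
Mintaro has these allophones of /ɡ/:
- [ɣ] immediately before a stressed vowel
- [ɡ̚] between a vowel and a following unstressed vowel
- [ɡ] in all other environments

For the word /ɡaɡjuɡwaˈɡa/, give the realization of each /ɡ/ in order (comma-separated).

Occurrence 1 (position 1): no conditioning environment matches → elsewhere allophone [ɡ].
Occurrence 2 (position 3): no conditioning environment matches → elsewhere allophone [ɡ].
Occurrence 3 (position 6): no conditioning environment matches → elsewhere allophone [ɡ].
Occurrence 4 (position 9): immediately before a stressed vowel → [ɣ].

[ɡ], [ɡ], [ɡ], [ɣ]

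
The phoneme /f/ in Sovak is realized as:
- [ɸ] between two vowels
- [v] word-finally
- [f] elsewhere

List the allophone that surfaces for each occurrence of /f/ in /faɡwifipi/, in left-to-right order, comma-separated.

[f], [ɸ]

Occurrence 1 (position 1): no conditioning environment matches → elsewhere allophone [f].
Occurrence 2 (position 6): between two vowels → [ɸ].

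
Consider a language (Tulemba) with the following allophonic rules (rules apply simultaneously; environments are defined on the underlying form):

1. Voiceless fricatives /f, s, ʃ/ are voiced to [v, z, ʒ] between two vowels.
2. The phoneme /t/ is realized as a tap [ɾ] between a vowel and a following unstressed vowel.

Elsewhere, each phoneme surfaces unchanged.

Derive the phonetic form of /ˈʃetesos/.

[ˈʃeɾezos]

/ʃ/ (word-initial) fails the environment for rule 1, so it stays [ʃ].
/e/ (between /ʃ/ and /t/) is unaffected → [e].
Rule 2 applies to /t/ (between /e/ and /e/: between a vowel and a following unstressed vowel) → [ɾ].
/e/ stays [e].
/s/ (between /e/ and /o/): between two vowels, so rule 1 applies → [z].
/o/ — not in any rule's target class → [o].
/s/ (word-final) fails the environment for rule 1, so it stays [s].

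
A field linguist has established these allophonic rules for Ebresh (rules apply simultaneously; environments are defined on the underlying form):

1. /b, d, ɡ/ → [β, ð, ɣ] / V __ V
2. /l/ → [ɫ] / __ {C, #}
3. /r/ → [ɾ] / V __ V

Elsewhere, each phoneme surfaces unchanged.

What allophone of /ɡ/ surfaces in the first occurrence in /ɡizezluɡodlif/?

[ɡ]

/ɡ/ (word-initial) is in the target of rule 1 but the environment (between two vowels) is not met → [ɡ].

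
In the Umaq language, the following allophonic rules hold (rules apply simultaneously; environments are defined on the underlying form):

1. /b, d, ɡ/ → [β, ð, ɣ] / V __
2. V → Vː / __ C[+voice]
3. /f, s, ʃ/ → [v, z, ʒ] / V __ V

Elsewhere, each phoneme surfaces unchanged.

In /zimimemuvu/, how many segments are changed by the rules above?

4

Segments that undergo a rule: /i/ → [iː] (rule 2); /i/ → [iː] (rule 2); /e/ → [eː] (rule 2); /u/ → [uː] (rule 2).
All other segments surface unchanged.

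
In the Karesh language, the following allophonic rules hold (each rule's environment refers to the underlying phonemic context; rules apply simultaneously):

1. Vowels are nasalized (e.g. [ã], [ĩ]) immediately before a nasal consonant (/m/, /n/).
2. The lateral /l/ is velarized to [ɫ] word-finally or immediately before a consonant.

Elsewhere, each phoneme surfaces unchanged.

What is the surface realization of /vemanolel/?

[vẽmãnoleɫ]

/v/ stays [v].
/e/ — between /v/ and /m/, before a nasal consonant — surfaces as [ẽ] (rule 1).
/m/ stays [m].
Rule 1 applies to /a/ (between /m/ and /n/: before a nasal consonant) → [ã].
/n/ — not in any rule's target class → [n].
/o/ (between /n/ and /l/) is in the target of rule 1 but the environment (before a nasal consonant) is not met → [o].
/l/ (between /o/ and /e/): rule 2 targets it, but not word-finally or immediately before a consonant → unchanged [l].
/e/ (between /l/ and /l/): rule 1 targets it, but not before a nasal consonant → unchanged [e].
/l/ (word-final): word-finally or immediately before a consonant, so rule 2 applies → [ɫ].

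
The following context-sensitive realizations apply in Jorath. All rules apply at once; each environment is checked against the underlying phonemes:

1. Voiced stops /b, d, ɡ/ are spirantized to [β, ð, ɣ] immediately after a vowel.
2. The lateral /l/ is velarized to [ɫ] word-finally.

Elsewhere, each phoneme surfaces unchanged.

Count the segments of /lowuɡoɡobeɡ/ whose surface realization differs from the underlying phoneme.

Segments that undergo a rule: /ɡ/ → [ɣ] (rule 1); /ɡ/ → [ɣ] (rule 1); /b/ → [β] (rule 1); /ɡ/ → [ɣ] (rule 1).
All other segments surface unchanged.

4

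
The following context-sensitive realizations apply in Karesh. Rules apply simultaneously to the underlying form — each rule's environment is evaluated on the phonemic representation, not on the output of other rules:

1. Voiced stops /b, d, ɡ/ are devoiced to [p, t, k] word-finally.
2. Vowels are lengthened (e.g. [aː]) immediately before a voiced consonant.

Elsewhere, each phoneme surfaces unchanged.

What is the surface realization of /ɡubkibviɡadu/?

/ɡ/ — word-initial; rule 1 does not apply here → [ɡ].
/u/ (between /ɡ/ and /b/) occurs before a voiced consonant → [uː] by rule 2.
/b/ — between /u/ and /k/; rule 1 does not apply here → [b].
/k/ (between /b/ and /i/): no rule targets it → [k].
/i/ meets the environment for rule 2 (before a voiced consonant) → [iː].
/b/ — between /i/ and /v/; rule 1 does not apply here → [b].
/v/ (between /b/ and /i/) is unaffected → [v].
/i/ — between /v/ and /ɡ/, before a voiced consonant — surfaces as [iː] (rule 2).
/ɡ/ (between /i/ and /a/) is in the target of rule 1 but the environment (word-finally) is not met → [ɡ].
/a/ (between /ɡ/ and /d/) occurs before a voiced consonant → [aː] by rule 2.
/d/ (between /a/ and /u/) is in the target of rule 1 but the environment (word-finally) is not met → [d].
/u/ — word-final; rule 2 does not apply here → [u].

[ɡuːbkiːbviːɡaːdu]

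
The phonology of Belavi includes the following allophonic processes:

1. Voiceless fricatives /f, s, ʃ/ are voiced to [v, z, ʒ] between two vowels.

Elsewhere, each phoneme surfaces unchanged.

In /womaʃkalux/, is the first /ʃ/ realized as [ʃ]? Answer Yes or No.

Yes

/ʃ/ (between /a/ and /k/) fails the environment for rule 1, so it stays [ʃ].
The actual realization is [ʃ], which matches [ʃ].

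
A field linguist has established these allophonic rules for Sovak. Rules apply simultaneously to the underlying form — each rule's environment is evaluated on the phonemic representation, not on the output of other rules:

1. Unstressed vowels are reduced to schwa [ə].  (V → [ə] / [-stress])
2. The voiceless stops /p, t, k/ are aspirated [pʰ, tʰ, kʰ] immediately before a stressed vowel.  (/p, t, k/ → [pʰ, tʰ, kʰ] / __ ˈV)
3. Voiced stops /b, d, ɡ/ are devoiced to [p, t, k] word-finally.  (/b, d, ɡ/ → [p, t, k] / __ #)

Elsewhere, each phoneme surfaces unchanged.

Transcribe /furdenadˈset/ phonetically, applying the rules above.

/f/ — not in any rule's target class → [f].
/u/ (between /f/ and /r/): in an unstressed syllable, so rule 1 applies → [ə].
/r/ — not in any rule's target class → [r].
/d/ — between /r/ and /e/; rule 3 does not apply here → [d].
Rule 1 applies to /e/ (between /d/ and /n/: in an unstressed syllable) → [ə].
/n/ (between /e/ and /a/): no rule targets it → [n].
Rule 1 applies to /a/ (between /n/ and /d/: in an unstressed syllable) → [ə].
/d/ (between /a/ and /s/): rule 3 targets it, but not word-finally → unchanged [d].
/s/ (between /d/ and /e/): no rule targets it → [s].
/e/ (between /s/ and /t/): rule 1 targets it, but not in an unstressed syllable → unchanged [e].
/t/ (word-final) is in the target of rule 2 but the environment (immediately before a stressed vowel) is not met → [t].

[fərdənədˈset]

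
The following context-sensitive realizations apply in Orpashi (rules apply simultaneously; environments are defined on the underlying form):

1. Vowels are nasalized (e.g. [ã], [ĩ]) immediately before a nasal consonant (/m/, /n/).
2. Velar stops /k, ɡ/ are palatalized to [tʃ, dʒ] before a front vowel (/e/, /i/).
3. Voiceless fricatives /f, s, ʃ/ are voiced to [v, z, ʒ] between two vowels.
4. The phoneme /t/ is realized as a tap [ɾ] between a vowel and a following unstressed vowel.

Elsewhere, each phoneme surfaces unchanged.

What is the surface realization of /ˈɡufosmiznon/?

/ɡ/ (word-initial) is in the target of rule 2 but the environment (before a front vowel) is not met → [ɡ].
/u/ (between /ɡ/ and /f/): rule 1 targets it, but not before a nasal consonant → unchanged [u].
Rule 3 applies to /f/ (between /u/ and /o/: between two vowels) → [v].
/o/ (between /f/ and /s/) fails the environment for rule 1, so it stays [o].
/s/ — between /o/ and /m/; rule 3 does not apply here → [s].
/m/ (between /s/ and /i/): no rule targets it → [m].
/i/ (between /m/ and /z/): rule 1 targets it, but not before a nasal consonant → unchanged [i].
/z/ (between /i/ and /n/): no rule targets it → [z].
/n/ (between /z/ and /o/) is unaffected → [n].
/o/ (between /n/ and /n/) occurs before a nasal consonant → [õ] by rule 1.
/n/ — not in any rule's target class → [n].

[ˈɡuvosmiznõn]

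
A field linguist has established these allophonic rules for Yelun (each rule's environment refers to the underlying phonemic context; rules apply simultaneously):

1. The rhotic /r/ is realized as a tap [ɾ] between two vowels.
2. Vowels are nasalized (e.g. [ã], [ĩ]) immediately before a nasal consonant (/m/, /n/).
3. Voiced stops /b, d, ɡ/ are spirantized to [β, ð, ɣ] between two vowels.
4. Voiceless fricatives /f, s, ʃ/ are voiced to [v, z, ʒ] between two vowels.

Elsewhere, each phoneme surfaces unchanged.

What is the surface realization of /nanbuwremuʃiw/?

[nãnbuwrẽmuʒiw]

/a/ — between /n/ and /n/, before a nasal consonant — surfaces as [ã] (rule 2).
/b/ (between /n/ and /u/) fails the environment for rule 3, so it stays [b].
/u/ (between /b/ and /w/) is in the target of rule 2 but the environment (before a nasal consonant) is not met → [u].
/r/ (between /w/ and /e/) fails the environment for rule 1, so it stays [r].
Rule 2 applies to /e/ (between /r/ and /m/: before a nasal consonant) → [ẽ].
/u/ (between /m/ and /ʃ/): rule 2 targets it, but not before a nasal consonant → unchanged [u].
/ʃ/ (between /u/ and /i/): between two vowels, so rule 4 applies → [ʒ].
/i/ (between /ʃ/ and /w/) is in the target of rule 2 but the environment (before a nasal consonant) is not met → [i].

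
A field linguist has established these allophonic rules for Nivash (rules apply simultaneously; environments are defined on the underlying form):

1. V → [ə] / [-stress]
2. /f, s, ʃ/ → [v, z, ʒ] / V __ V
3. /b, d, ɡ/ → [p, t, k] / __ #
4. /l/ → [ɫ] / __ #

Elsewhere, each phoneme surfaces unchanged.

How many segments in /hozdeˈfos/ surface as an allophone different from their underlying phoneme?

3

Segments that undergo a rule: /o/ → [ə] (rule 1); /e/ → [ə] (rule 1); /f/ → [v] (rule 2).
All other segments surface unchanged.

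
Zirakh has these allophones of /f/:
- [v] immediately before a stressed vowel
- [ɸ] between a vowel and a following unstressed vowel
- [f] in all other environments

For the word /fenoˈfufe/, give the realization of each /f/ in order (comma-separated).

[f], [v], [ɸ]

Occurrence 1 (position 1): no conditioning environment matches → elsewhere allophone [f].
Occurrence 2 (position 5): immediately before a stressed vowel → [v].
Occurrence 3 (position 7): between a vowel and a following unstressed vowel → [ɸ].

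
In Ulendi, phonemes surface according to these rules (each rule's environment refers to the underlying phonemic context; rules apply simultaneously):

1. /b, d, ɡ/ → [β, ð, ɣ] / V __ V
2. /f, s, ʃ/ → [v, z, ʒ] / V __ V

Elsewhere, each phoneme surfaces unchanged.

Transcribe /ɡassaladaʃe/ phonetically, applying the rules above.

/ɡ/ — word-initial; rule 1 does not apply here → [ɡ].
/s/ — between /a/ and /s/; rule 2 does not apply here → [s].
/s/ (between /s/ and /a/) is in the target of rule 2 but the environment (between two vowels) is not met → [s].
/d/ — between /a/ and /a/, between two vowels — surfaces as [ð] (rule 1).
/ʃ/ — between /a/ and /e/, between two vowels — surfaces as [ʒ] (rule 2).

[ɡassalaðaʒe]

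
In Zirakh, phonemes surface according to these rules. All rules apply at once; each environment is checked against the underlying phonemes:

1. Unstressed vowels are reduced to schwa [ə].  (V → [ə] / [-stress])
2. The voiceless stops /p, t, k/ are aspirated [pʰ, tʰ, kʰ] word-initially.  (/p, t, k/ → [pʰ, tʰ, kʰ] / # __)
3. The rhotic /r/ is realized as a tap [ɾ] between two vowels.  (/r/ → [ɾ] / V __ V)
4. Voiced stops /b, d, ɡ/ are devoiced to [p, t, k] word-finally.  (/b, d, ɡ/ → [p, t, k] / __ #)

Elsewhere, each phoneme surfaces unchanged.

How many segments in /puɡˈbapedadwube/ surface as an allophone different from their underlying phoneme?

Segments that undergo a rule: /p/ → [pʰ] (rule 2); /u/ → [ə] (rule 1); /e/ → [ə] (rule 1); /a/ → [ə] (rule 1); /u/ → [ə] (rule 1); /e/ → [ə] (rule 1).
All other segments surface unchanged.

6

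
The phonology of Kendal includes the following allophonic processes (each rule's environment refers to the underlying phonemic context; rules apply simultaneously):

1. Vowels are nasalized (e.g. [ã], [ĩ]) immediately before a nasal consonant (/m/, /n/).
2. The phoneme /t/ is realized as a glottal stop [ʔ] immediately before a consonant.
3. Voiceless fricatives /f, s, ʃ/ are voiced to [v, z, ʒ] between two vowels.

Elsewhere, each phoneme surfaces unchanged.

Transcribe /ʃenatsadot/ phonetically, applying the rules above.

/ʃ/ (word-initial): rule 3 targets it, but not between two vowels → unchanged [ʃ].
Rule 1 applies to /e/ (between /ʃ/ and /n/: before a nasal consonant) → [ẽ].
/n/ stays [n].
/a/ (between /n/ and /t/) fails the environment for rule 1, so it stays [a].
/t/ — between /a/ and /s/, immediately before a consonant — surfaces as [ʔ] (rule 2).
/s/ (between /t/ and /a/) fails the environment for rule 3, so it stays [s].
/a/ (between /s/ and /d/): rule 1 targets it, but not before a nasal consonant → unchanged [a].
/d/ stays [d].
/o/ (between /d/ and /t/) is in the target of rule 1 but the environment (before a nasal consonant) is not met → [o].
/t/ (word-final): rule 2 targets it, but not immediately before a consonant → unchanged [t].

[ʃẽnaʔsadot]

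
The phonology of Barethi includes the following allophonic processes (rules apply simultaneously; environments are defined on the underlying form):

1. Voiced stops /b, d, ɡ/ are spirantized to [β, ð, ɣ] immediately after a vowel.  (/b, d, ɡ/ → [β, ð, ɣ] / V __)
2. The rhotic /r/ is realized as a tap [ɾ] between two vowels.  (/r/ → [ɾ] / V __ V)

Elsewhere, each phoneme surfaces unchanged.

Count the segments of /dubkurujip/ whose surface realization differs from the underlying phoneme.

Segments that undergo a rule: /b/ → [β] (rule 1); /r/ → [ɾ] (rule 2).
All other segments surface unchanged.

2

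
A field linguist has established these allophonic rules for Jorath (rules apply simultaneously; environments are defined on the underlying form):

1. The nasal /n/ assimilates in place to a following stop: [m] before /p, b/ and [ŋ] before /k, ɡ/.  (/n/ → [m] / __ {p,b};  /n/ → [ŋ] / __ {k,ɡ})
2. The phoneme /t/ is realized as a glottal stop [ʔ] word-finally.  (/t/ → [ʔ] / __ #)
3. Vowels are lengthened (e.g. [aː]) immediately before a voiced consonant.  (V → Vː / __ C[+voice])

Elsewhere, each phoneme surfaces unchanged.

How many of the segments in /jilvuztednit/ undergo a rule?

Segments that undergo a rule: /i/ → [iː] (rule 3); /u/ → [uː] (rule 3); /e/ → [eː] (rule 3); /t/ → [ʔ] (rule 2).
All other segments surface unchanged.

4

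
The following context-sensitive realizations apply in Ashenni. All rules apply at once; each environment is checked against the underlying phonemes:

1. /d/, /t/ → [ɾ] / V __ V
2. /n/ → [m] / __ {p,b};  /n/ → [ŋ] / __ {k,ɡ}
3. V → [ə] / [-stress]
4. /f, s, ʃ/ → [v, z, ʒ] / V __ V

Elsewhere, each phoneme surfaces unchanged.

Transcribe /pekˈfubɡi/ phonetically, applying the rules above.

[pəkˈfubɡə]

/p/ (word-initial): no rule targets it → [p].
/e/ (between /p/ and /k/) occurs in an unstressed syllable → [ə] by rule 3.
/k/ (between /e/ and /f/): no rule targets it → [k].
/f/ — between /k/ and /u/; rule 4 does not apply here → [f].
/u/ (between /f/ and /b/) fails the environment for rule 3, so it stays [u].
/b/ — not in any rule's target class → [b].
/ɡ/ (between /b/ and /i/) is unaffected → [ɡ].
Rule 3 applies to /i/ (word-final: in an unstressed syllable) → [ə].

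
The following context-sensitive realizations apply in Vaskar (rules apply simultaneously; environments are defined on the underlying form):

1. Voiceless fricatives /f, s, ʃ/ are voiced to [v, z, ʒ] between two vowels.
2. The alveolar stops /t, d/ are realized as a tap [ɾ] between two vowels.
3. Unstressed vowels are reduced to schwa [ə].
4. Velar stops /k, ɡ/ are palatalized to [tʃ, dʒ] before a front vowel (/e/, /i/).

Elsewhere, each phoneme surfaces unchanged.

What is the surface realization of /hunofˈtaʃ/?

/h/ — not in any rule's target class → [h].
/u/ meets the environment for rule 3 (in an unstressed syllable) → [ə].
/n/ (between /u/ and /o/): no rule targets it → [n].
/o/ meets the environment for rule 3 (in an unstressed syllable) → [ə].
/f/ (between /o/ and /t/) fails the environment for rule 1, so it stays [f].
/t/ (between /f/ and /a/) is in the target of rule 2 but the environment (between two vowels) is not met → [t].
/a/ (between /t/ and /ʃ/): rule 3 targets it, but not in an unstressed syllable → unchanged [a].
/ʃ/ (word-final) fails the environment for rule 1, so it stays [ʃ].

[hənəfˈtaʃ]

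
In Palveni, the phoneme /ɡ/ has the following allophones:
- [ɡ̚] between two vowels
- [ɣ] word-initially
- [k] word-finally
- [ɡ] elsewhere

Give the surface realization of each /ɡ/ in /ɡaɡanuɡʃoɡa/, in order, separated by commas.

[ɣ], [ɡ̚], [ɡ], [ɡ̚]

Occurrence 1 (position 1): word-initially → [ɣ].
Occurrence 2 (position 3): between two vowels → [ɡ̚].
Occurrence 3 (position 7): no conditioning environment matches → elsewhere allophone [ɡ].
Occurrence 4 (position 10): between two vowels → [ɡ̚].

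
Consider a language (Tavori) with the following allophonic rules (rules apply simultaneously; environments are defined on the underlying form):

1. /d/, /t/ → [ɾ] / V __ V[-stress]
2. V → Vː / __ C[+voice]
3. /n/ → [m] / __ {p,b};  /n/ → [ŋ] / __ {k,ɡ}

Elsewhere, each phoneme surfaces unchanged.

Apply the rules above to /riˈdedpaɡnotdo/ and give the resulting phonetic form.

[riːˈdeːdpaːɡnotdo]

/r/ (word-initial): no rule targets it → [r].
Rule 2 applies to /i/ (between /r/ and /d/: before a voiced consonant) → [iː].
/d/ (between /i/ and /e/) is in the target of rule 1 but the environment (between a vowel and a following unstressed vowel) is not met → [d].
/e/ meets the environment for rule 2 (before a voiced consonant) → [eː].
/d/ (between /e/ and /p/): rule 1 targets it, but not between a vowel and a following unstressed vowel → unchanged [d].
/p/ stays [p].
/a/ (between /p/ and /ɡ/): before a voiced consonant, so rule 2 applies → [aː].
/ɡ/ stays [ɡ].
/n/ — between /ɡ/ and /o/; rule 3 does not apply here → [n].
/o/ (between /n/ and /t/) fails the environment for rule 2, so it stays [o].
/t/ (between /o/ and /d/): rule 1 targets it, but not between a vowel and a following unstressed vowel → unchanged [t].
/d/ — between /t/ and /o/; rule 1 does not apply here → [d].
/o/ (word-final): rule 2 targets it, but not before a voiced consonant → unchanged [o].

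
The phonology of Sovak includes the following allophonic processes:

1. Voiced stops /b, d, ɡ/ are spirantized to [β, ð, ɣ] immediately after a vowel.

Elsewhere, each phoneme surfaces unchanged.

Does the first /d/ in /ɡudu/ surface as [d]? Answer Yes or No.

No

Rule 1 applies to /d/ (between /u/ and /u/: immediately after a vowel) → [ð].
The actual realization is [ð], not [d].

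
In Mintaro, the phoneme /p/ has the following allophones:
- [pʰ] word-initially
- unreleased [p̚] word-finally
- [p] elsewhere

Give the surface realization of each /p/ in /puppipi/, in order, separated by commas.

[pʰ], [p], [p], [p]

Occurrence 1 (position 1): word-initially → [pʰ].
Occurrence 2 (position 3): no conditioning environment matches → elsewhere allophone [p].
Occurrence 3 (position 4): no conditioning environment matches → elsewhere allophone [p].
Occurrence 4 (position 6): no conditioning environment matches → elsewhere allophone [p].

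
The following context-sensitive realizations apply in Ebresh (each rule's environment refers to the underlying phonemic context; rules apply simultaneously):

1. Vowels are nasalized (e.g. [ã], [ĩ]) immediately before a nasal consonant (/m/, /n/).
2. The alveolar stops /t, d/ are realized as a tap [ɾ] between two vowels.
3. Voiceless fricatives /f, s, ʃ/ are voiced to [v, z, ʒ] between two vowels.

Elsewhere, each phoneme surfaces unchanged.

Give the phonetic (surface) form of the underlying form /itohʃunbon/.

/i/ (word-initial) is in the target of rule 1 but the environment (before a nasal consonant) is not met → [i].
/t/ — between /i/ and /o/, between two vowels — surfaces as [ɾ] (rule 2).
/o/ — between /t/ and /h/; rule 1 does not apply here → [o].
/ʃ/ (between /h/ and /u/) is in the target of rule 3 but the environment (between two vowels) is not met → [ʃ].
/u/ meets the environment for rule 1 (before a nasal consonant) → [ũ].
/o/ (between /b/ and /n/) occurs before a nasal consonant → [õ] by rule 1.

[iɾohʃũnbõn]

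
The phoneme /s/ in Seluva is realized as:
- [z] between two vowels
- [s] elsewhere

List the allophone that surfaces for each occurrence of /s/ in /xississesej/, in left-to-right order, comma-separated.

Occurrence 1 (position 3): no conditioning environment matches → elsewhere allophone [s].
Occurrence 2 (position 4): no conditioning environment matches → elsewhere allophone [s].
Occurrence 3 (position 6): no conditioning environment matches → elsewhere allophone [s].
Occurrence 4 (position 7): no conditioning environment matches → elsewhere allophone [s].
Occurrence 5 (position 9): between two vowels → [z].

[s], [s], [s], [s], [z]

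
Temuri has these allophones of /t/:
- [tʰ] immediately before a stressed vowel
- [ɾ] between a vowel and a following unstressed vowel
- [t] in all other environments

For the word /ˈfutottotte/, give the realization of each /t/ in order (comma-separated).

Occurrence 1 (position 3): between a vowel and an unstressed vowel → [ɾ].
Occurrence 2 (position 5): no conditioning environment matches → elsewhere allophone [t].
Occurrence 3 (position 6): no conditioning environment matches → elsewhere allophone [t].
Occurrence 4 (position 8): no conditioning environment matches → elsewhere allophone [t].
Occurrence 5 (position 9): no conditioning environment matches → elsewhere allophone [t].

[ɾ], [t], [t], [t], [t]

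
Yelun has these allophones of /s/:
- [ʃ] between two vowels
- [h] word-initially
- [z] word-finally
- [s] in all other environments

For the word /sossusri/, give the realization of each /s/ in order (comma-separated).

Occurrence 1 (position 1): word-initially → [h].
Occurrence 2 (position 3): no conditioning environment matches → elsewhere allophone [s].
Occurrence 3 (position 4): no conditioning environment matches → elsewhere allophone [s].
Occurrence 4 (position 6): no conditioning environment matches → elsewhere allophone [s].

[h], [s], [s], [s]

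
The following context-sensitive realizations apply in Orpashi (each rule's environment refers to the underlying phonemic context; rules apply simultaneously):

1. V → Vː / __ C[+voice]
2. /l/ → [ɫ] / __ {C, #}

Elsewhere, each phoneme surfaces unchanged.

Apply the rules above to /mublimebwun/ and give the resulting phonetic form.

Rule 1 applies to /u/ (between /m/ and /b/: before a voiced consonant) → [uː].
/l/ — between /b/ and /i/; rule 2 does not apply here → [l].
/i/ meets the environment for rule 1 (before a voiced consonant) → [iː].
/e/ (between /m/ and /b/): before a voiced consonant, so rule 1 applies → [eː].
Rule 1 applies to /u/ (between /w/ and /n/: before a voiced consonant) → [uː].

[muːbliːmeːbwuːn]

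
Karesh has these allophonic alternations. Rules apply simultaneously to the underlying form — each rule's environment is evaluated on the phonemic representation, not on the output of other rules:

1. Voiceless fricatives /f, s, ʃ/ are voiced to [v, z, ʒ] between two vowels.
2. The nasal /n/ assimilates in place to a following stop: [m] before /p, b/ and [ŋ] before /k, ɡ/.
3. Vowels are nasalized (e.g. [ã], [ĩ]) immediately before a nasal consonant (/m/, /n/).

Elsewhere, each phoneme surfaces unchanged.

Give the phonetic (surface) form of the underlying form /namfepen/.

/n/ — word-initial; rule 2 does not apply here → [n].
/a/ meets the environment for rule 3 (before a nasal consonant) → [ã].
/m/ (between /a/ and /f/) is unaffected → [m].
/f/ (between /m/ and /e/): rule 1 targets it, but not between two vowels → unchanged [f].
/e/ (between /f/ and /p/) fails the environment for rule 3, so it stays [e].
/p/ — not in any rule's target class → [p].
/e/ (between /p/ and /n/): before a nasal consonant, so rule 3 applies → [ẽ].
/n/ (word-final) is in the target of rule 2 but the environment (before a labial or velar stop) is not met → [n].

[nãmfepẽn]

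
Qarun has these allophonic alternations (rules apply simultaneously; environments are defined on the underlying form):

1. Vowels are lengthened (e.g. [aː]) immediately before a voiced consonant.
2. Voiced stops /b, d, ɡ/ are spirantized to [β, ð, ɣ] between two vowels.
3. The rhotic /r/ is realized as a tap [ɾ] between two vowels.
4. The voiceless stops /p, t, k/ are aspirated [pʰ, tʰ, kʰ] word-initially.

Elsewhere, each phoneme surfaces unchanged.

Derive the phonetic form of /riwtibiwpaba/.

/r/ (word-initial) fails the environment for rule 3, so it stays [r].
/i/ — between /r/ and /w/, before a voiced consonant — surfaces as [iː] (rule 1).
/w/ (between /i/ and /t/) is unaffected → [w].
/t/ — between /w/ and /i/; rule 4 does not apply here → [t].
/i/ — between /t/ and /b/, before a voiced consonant — surfaces as [iː] (rule 1).
/b/ — between /i/ and /i/, between two vowels — surfaces as [β] (rule 2).
/i/ (between /b/ and /w/): before a voiced consonant, so rule 1 applies → [iː].
/w/ (between /i/ and /p/): no rule targets it → [w].
/p/ (between /w/ and /a/): rule 4 targets it, but not word-initially → unchanged [p].
/a/ — between /p/ and /b/, before a voiced consonant — surfaces as [aː] (rule 1).
/b/ (between /a/ and /a/) occurs between two vowels → [β] by rule 2.
/a/ (word-final) fails the environment for rule 1, so it stays [a].

[riːwtiːβiːwpaːβa]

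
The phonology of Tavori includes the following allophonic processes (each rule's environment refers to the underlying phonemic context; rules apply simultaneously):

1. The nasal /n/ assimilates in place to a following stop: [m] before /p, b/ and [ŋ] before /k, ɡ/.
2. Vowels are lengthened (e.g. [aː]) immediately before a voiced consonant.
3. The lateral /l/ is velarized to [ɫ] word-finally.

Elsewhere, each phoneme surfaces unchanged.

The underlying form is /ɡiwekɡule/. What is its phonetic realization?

/ɡ/ — not in any rule's target class → [ɡ].
/i/ (between /ɡ/ and /w/) occurs before a voiced consonant → [iː] by rule 2.
/w/ (between /i/ and /e/): no rule targets it → [w].
/e/ (between /w/ and /k/) is in the target of rule 2 but the environment (before a voiced consonant) is not met → [e].
/k/ — not in any rule's target class → [k].
/ɡ/ (between /k/ and /u/) is unaffected → [ɡ].
/u/ (between /ɡ/ and /l/) occurs before a voiced consonant → [uː] by rule 2.
/l/ (between /u/ and /e/) fails the environment for rule 3, so it stays [l].
/e/ (word-final) is in the target of rule 2 but the environment (before a voiced consonant) is not met → [e].

[ɡiːwekɡuːle]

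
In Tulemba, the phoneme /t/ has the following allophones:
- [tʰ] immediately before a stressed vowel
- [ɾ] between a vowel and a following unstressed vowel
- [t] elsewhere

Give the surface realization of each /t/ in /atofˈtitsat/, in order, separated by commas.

[ɾ], [tʰ], [t], [t]

Occurrence 1 (position 2): between a vowel and an unstressed vowel → [ɾ].
Occurrence 2 (position 5): immediately before a stressed vowel → [tʰ].
Occurrence 3 (position 7): no conditioning environment matches → elsewhere allophone [t].
Occurrence 4 (position 10): no conditioning environment matches → elsewhere allophone [t].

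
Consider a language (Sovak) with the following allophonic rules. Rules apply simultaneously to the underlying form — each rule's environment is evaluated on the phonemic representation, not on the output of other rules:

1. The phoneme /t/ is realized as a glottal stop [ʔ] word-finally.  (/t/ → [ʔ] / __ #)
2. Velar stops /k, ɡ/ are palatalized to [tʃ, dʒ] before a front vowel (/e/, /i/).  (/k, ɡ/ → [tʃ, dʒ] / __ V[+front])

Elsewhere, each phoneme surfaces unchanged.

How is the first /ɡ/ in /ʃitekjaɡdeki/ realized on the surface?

/ɡ/ — between /a/ and /d/; rule 2 does not apply here → [ɡ].

[ɡ]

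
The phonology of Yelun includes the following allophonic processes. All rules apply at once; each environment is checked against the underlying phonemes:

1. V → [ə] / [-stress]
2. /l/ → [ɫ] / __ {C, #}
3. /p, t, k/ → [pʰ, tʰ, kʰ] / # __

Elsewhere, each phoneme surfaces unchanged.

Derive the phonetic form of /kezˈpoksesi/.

/k/ — word-initial, word-initially — surfaces as [kʰ] (rule 3).
Rule 1 applies to /e/ (between /k/ and /z/: in an unstressed syllable) → [ə].
/p/ (between /z/ and /o/) is in the target of rule 3 but the environment (word-initially) is not met → [p].
/o/ (between /p/ and /k/) fails the environment for rule 1, so it stays [o].
/k/ — between /o/ and /s/; rule 3 does not apply here → [k].
/e/ (between /s/ and /s/) occurs in an unstressed syllable → [ə] by rule 1.
Rule 1 applies to /i/ (word-final: in an unstressed syllable) → [ə].

[kʰəzˈpoksəsə]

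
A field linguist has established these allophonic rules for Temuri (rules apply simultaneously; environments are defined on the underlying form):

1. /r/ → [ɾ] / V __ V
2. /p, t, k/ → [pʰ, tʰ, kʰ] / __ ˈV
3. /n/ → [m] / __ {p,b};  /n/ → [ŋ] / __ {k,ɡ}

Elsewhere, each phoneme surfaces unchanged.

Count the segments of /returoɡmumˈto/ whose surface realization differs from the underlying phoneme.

Segments that undergo a rule: /r/ → [ɾ] (rule 1); /t/ → [tʰ] (rule 2).
All other segments surface unchanged.

2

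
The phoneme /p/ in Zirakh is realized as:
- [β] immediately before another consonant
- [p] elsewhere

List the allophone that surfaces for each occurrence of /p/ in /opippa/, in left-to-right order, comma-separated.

Occurrence 1 (position 2): no conditioning environment matches → elsewhere allophone [p].
Occurrence 2 (position 4): immediately before another consonant → [β].
Occurrence 3 (position 5): no conditioning environment matches → elsewhere allophone [p].

[p], [β], [p]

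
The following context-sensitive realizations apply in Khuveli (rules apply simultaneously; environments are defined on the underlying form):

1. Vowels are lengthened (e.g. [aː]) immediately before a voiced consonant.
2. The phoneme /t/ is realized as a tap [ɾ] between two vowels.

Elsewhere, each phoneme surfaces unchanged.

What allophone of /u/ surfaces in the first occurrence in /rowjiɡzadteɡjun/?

/u/ (between /j/ and /n/): before a voiced consonant, so rule 1 applies → [uː].

[uː]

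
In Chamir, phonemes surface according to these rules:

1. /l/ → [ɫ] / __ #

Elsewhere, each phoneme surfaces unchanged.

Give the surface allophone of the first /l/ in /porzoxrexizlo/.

[l]

/l/ (between /z/ and /o/) fails the environment for rule 1, so it stays [l].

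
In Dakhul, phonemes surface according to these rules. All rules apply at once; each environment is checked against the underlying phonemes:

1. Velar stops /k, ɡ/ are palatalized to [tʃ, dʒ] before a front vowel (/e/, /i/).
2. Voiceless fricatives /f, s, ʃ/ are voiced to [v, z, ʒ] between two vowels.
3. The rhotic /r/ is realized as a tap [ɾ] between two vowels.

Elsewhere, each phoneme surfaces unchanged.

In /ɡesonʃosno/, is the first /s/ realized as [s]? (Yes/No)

No

/s/ — between /e/ and /o/, between two vowels — surfaces as [z] (rule 2).
The actual realization is [z], not [s].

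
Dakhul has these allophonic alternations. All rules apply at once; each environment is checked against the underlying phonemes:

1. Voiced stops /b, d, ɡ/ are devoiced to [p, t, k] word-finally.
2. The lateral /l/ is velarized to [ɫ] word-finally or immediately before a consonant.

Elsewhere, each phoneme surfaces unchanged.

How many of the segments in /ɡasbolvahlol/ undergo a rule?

Segments that undergo a rule: /l/ → [ɫ] (rule 2); /l/ → [ɫ] (rule 2).
All other segments surface unchanged.

2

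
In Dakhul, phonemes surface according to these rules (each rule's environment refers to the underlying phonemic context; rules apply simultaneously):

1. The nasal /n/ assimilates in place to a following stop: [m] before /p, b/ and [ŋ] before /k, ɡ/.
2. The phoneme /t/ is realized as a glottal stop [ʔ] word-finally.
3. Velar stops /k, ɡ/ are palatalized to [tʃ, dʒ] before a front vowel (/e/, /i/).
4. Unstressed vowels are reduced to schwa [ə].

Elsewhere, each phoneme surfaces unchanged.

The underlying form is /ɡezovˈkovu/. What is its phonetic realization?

/ɡ/ meets the environment for rule 3 (before a front vowel) → [dʒ].
/e/ — between /ɡ/ and /z/, in an unstressed syllable — surfaces as [ə] (rule 4).
/o/ meets the environment for rule 4 (in an unstressed syllable) → [ə].
/k/ (between /v/ and /o/) fails the environment for rule 3, so it stays [k].
/o/ (between /k/ and /v/) fails the environment for rule 4, so it stays [o].
/u/ meets the environment for rule 4 (in an unstressed syllable) → [ə].

[dʒəzəvˈkovə]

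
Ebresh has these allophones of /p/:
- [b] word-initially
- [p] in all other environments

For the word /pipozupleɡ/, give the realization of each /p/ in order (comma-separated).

[b], [p], [p]

Occurrence 1 (position 1): word-initially → [b].
Occurrence 2 (position 3): no conditioning environment matches → elsewhere allophone [p].
Occurrence 3 (position 7): no conditioning environment matches → elsewhere allophone [p].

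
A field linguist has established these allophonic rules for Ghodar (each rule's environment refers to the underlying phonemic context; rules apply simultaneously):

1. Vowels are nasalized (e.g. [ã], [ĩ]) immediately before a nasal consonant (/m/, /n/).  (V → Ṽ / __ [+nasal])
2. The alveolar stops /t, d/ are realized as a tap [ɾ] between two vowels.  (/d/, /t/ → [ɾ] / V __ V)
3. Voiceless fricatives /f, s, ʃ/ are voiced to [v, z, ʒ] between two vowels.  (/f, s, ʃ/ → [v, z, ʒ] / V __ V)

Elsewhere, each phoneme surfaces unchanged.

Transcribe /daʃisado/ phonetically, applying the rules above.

/d/ (word-initial) fails the environment for rule 2, so it stays [d].
/a/ (between /d/ and /ʃ/): rule 1 targets it, but not before a nasal consonant → unchanged [a].
/ʃ/ (between /a/ and /i/) occurs between two vowels → [ʒ] by rule 3.
/i/ — between /ʃ/ and /s/; rule 1 does not apply here → [i].
Rule 3 applies to /s/ (between /i/ and /a/: between two vowels) → [z].
/a/ (between /s/ and /d/) is in the target of rule 1 but the environment (before a nasal consonant) is not met → [a].
/d/ meets the environment for rule 2 (between two vowels) → [ɾ].
/o/ (word-final) fails the environment for rule 1, so it stays [o].

[daʒizaɾo]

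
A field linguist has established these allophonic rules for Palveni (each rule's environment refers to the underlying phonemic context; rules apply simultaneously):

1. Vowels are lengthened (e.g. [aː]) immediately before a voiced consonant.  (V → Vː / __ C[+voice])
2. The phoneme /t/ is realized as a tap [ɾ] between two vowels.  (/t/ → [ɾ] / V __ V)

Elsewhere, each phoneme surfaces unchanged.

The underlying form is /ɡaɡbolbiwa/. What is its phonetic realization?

[ɡaːɡboːlbiːwa]

/ɡ/ (word-initial) is unaffected → [ɡ].
/a/ (between /ɡ/ and /ɡ/): before a voiced consonant, so rule 1 applies → [aː].
/ɡ/ stays [ɡ].
/b/ (between /ɡ/ and /o/) is unaffected → [b].
Rule 1 applies to /o/ (between /b/ and /l/: before a voiced consonant) → [oː].
/l/ stays [l].
/b/ (between /l/ and /i/) is unaffected → [b].
/i/ (between /b/ and /w/): before a voiced consonant, so rule 1 applies → [iː].
/w/ (between /i/ and /a/) is unaffected → [w].
/a/ — word-final; rule 1 does not apply here → [a].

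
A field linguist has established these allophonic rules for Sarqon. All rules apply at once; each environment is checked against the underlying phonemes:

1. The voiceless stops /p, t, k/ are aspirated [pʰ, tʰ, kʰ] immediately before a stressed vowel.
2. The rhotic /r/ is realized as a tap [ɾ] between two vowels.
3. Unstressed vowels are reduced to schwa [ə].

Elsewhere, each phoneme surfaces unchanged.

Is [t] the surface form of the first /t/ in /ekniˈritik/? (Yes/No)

Yes

/t/ (between /i/ and /i/) fails the environment for rule 1, so it stays [t].
The actual realization is [t], which matches [t].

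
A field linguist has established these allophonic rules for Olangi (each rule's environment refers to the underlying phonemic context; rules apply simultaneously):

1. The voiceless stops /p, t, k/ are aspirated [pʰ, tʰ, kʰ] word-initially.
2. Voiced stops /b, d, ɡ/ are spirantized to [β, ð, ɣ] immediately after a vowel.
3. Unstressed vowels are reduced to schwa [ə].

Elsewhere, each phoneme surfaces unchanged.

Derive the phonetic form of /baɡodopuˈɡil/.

/b/ (word-initial) fails the environment for rule 2, so it stays [b].
/a/ (between /b/ and /ɡ/) occurs in an unstressed syllable → [ə] by rule 3.
/ɡ/ (between /a/ and /o/) occurs immediately after a vowel → [ɣ] by rule 2.
Rule 3 applies to /o/ (between /ɡ/ and /d/: in an unstressed syllable) → [ə].
/d/ meets the environment for rule 2 (immediately after a vowel) → [ð].
/o/ meets the environment for rule 3 (in an unstressed syllable) → [ə].
/p/ — between /o/ and /u/; rule 1 does not apply here → [p].
/u/ meets the environment for rule 3 (in an unstressed syllable) → [ə].
/ɡ/ (between /u/ and /i/): immediately after a vowel, so rule 2 applies → [ɣ].
/i/ (between /ɡ/ and /l/) fails the environment for rule 3, so it stays [i].
/l/ stays [l].

[bəɣəðəpəˈɣil]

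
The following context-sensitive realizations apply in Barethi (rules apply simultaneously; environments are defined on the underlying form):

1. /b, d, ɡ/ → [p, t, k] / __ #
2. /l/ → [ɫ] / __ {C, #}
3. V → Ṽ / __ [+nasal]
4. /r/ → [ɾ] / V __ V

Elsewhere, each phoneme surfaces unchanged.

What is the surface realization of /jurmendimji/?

/j/ (word-initial): no rule targets it → [j].
/u/ (between /j/ and /r/) is in the target of rule 3 but the environment (before a nasal consonant) is not met → [u].
/r/ (between /u/ and /m/) fails the environment for rule 4, so it stays [r].
/m/ — not in any rule's target class → [m].
/e/ meets the environment for rule 3 (before a nasal consonant) → [ẽ].
/n/ — not in any rule's target class → [n].
/d/ — between /n/ and /i/; rule 1 does not apply here → [d].
/i/ (between /d/ and /m/) occurs before a nasal consonant → [ĩ] by rule 3.
/m/ — not in any rule's target class → [m].
/j/ (between /m/ and /i/): no rule targets it → [j].
/i/ (word-final): rule 3 targets it, but not before a nasal consonant → unchanged [i].

[jurmẽndĩmji]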